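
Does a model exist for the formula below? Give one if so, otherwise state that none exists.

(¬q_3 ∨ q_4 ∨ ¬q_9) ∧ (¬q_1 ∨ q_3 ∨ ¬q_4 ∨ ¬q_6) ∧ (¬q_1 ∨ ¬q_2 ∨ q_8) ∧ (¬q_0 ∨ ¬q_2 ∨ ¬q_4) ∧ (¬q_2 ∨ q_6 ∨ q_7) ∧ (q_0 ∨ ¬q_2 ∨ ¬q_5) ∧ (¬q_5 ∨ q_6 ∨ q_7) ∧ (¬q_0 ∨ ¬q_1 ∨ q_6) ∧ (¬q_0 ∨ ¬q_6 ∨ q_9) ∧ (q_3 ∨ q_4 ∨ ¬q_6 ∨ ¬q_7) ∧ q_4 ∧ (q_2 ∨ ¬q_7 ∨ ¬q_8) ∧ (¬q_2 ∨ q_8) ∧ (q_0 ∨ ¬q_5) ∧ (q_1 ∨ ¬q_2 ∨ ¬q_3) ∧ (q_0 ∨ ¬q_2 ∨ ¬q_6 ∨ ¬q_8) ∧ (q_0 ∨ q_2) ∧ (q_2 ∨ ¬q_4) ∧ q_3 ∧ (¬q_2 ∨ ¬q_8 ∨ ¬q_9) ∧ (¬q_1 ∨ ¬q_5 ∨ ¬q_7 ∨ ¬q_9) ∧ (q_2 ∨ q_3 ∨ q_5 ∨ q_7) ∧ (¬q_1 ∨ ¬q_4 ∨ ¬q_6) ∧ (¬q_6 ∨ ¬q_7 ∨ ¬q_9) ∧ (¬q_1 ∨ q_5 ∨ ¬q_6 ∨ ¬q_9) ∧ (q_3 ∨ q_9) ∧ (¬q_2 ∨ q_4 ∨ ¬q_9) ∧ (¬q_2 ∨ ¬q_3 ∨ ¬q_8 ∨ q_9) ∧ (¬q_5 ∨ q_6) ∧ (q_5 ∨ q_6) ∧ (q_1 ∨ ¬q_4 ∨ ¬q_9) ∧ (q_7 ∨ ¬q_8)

Case q_4 = True:
  (q_2 ∨ ¬q_4) forces q_2 = True.
  (¬q_0 ∨ ¬q_2 ∨ ¬q_4) forces q_0 = False.
  (q_0 ∨ ¬q_2 ∨ ¬q_5) forces q_5 = False.
  (¬q_2 ∨ q_8) forces q_8 = True.
  (q_0 ∨ ¬q_2 ∨ ¬q_6 ∨ ¬q_8) forces q_6 = False.
  Clause (q_5 ∨ q_6) is falsified — contradiction.
Case q_4 = False:
  Clause (q_4) is falsified — contradiction.
Both cases fail, so the formula is unsatisfiable.

UNSATISFIABLE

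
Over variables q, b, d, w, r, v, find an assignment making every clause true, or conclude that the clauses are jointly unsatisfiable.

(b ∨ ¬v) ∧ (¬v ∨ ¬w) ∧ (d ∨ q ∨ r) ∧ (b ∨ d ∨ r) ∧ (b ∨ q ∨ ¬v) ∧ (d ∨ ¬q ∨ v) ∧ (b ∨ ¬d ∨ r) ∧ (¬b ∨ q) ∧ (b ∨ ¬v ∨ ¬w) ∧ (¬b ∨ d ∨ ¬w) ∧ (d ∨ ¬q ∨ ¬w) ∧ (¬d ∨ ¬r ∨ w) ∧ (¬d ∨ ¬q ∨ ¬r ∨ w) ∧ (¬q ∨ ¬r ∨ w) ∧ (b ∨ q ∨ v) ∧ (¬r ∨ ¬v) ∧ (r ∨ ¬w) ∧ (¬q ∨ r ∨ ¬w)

q = True; b = True; d = True; w = True; r = True; v = False

Try q = False:
  (¬b ∨ q) forces b = False.
  (b ∨ ¬v) forces v = False.
  clause (b ∨ q ∨ v) is falsified — backtrack.
So q = True.
Set b = True.
Set d = True.
Set w = True.
  then (¬v ∨ ¬w) forces v = False.
  then (r ∨ ¬w) forces r = True.
All clauses satisfied.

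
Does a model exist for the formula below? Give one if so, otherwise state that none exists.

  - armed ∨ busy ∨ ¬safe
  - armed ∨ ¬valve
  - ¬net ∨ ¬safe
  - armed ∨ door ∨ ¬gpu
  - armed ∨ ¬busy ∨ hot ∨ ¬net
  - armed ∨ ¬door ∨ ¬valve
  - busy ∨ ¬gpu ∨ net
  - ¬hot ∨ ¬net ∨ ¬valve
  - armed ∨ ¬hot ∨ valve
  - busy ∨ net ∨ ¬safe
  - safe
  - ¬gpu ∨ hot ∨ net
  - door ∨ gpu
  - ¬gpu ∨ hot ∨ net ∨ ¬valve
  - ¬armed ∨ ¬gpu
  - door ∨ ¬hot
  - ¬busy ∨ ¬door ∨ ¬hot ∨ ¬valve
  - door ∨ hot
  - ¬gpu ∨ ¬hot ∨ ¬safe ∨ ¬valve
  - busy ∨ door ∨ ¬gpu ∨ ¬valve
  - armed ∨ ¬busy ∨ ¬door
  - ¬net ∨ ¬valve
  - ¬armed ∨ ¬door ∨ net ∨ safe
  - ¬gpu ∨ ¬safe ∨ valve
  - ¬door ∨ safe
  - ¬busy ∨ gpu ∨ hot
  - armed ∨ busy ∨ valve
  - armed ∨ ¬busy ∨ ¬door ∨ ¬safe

Unit clause (safe) forces safe = True.
In (¬net ∨ ¬safe) only ¬net is left, so net = False.
In (busy ∨ net ∨ ¬safe) only busy is left, so busy = True.
Try armed = False:
  (armed ∨ ¬valve) forces valve = False.
  (armed ∨ ¬hot ∨ valve) forces hot = False.
  (¬gpu ∨ hot ∨ net) forces gpu = False.
  clause (¬busy ∨ gpu ∨ hot) is falsified — backtrack.
So armed = True.
  then (¬armed ∨ ¬gpu) forces gpu = False.
  then (¬busy ∨ gpu ∨ hot) forces hot = True.
  then (door ∨ gpu) forces door = True.
  then (¬busy ∨ ¬door ∨ ¬hot ∨ ¬valve) forces valve = False.
All clauses satisfied.

armed=T, safe=T, net=F, door=T, gpu=F, valve=F, busy=T, hot=T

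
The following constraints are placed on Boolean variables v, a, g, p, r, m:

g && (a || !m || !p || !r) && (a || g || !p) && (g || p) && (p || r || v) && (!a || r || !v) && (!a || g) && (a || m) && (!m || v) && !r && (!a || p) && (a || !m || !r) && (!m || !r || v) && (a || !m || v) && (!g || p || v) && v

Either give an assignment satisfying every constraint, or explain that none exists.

v = True, a = False, g = True, p = False, r = False, m = True

Unit clause (g) forces g = True.
Unit clause (!r) forces r = False.
Unit clause (v) forces v = True.
In (!a || r || !v) only !a is left, so a = False.
In (a || m) only m is left, so m = True.
Set p = False.
All clauses satisfied.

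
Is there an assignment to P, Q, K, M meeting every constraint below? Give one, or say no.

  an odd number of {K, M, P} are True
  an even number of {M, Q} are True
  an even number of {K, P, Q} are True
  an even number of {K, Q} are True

Unsatisfiable

Adding constraints 1, 2, 3 mod 2: every variable appears an even number of times on the left, so the left side is 0.
But the right sides sum to 1 (mod 2). 0 ≠ 1 — the system is inconsistent.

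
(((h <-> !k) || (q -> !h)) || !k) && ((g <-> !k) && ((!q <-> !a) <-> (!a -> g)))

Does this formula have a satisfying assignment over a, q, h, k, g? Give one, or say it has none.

a=T, q=T, h=F, k=F, g=T

  ((h <-> !k) || (q -> !h)) || !k = True
    (h <-> !k) || (q -> !h) = True
      h <-> !k = False
        !k = True
      q -> !h = True
        !h = True
    !k = True
  (g <-> !k) && ((!q <-> !a) <-> (!a -> g)) = True
    g <-> !k = True
      !k = True
    (!q <-> !a) <-> (!a -> g) = True
      !q <-> !a = True
        !q = False
        !a = False
      !a -> g = True
        !a = False
Both conjuncts True, so the formula holds.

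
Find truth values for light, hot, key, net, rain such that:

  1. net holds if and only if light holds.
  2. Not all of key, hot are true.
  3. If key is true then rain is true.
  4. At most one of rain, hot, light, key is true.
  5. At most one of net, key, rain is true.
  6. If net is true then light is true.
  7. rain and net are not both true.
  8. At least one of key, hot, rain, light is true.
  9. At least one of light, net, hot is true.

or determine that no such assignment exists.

light: False, hot: True, key: False, net: False, rain: False

  (1) net=F, light=F — same ✓
  (2) {key, hot}: 1/2 true — not all ✓
  (3) key=F ⇒ rain: vacuous ✓
  (4) {rain, hot, light, key}: 1 true — at most one ✓
  (5) {net, key, rain}: 0 true — at most one ✓
  (6) net=F ⇒ light: vacuous ✓
  (7) rain=F, net=F — not both ✓
  (8) {key, hot, rain, light}: 1 true — at least one ✓
  (9) {light, net, hot}: 1 true — at least one ✓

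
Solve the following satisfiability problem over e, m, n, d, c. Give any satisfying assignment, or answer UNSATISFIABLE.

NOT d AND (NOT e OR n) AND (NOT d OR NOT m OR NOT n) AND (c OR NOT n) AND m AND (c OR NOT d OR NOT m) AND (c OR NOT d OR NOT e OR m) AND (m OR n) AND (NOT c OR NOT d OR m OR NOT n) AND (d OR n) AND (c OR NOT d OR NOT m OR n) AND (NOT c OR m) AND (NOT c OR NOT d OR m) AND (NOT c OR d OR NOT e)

e = False, m = True, n = True, d = False, c = True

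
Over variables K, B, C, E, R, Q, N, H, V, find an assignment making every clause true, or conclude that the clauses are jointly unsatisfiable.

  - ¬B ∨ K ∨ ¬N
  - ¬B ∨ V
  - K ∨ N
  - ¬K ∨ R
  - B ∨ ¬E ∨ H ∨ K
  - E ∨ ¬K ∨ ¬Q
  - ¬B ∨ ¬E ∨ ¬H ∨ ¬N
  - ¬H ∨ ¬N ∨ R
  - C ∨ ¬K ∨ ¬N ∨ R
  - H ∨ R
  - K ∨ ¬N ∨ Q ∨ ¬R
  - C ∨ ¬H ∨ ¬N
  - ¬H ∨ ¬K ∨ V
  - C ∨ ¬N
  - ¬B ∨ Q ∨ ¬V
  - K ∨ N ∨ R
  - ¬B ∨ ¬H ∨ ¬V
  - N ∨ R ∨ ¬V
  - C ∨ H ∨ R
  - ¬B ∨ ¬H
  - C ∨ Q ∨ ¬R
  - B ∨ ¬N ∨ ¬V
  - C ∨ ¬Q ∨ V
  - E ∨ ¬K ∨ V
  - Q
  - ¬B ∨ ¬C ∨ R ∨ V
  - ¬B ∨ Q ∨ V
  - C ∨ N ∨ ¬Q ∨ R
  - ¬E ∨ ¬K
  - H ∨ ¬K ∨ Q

Unit clause (Q) forces Q = True.
Try K = True:
  (¬K ∨ R) forces R = True.
  (E ∨ ¬K ∨ ¬Q) forces E = True.
  clause (¬E ∨ ¬K) is falsified — backtrack.
So K = False.
  then (K ∨ N) forces N = True.
  then (C ∨ ¬N) forces C = True.
  then (¬B ∨ K ∨ ¬N) forces B = False.
  then (B ∨ ¬N ∨ ¬V) forces V = False.
Set E = True.
  then (B ∨ ¬E ∨ H ∨ K) forces H = True.
  then (¬H ∨ ¬N ∨ R) forces R = True.
All clauses satisfied.

K = False; B = False; C = True; E = True; R = True; Q = True; N = True; H = True; V = False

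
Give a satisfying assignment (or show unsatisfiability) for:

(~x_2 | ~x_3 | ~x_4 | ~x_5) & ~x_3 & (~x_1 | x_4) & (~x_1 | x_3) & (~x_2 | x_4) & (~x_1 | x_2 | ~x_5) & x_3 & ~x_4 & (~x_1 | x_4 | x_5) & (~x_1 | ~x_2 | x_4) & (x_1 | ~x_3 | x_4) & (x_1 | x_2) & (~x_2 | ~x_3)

The formula is unsatisfiable.

Case x_3 = True:
  Clause (~x_3) is falsified — contradiction.
Case x_3 = False:
  Clause (x_3) is falsified — contradiction.
Both cases fail, so the formula is unsatisfiable.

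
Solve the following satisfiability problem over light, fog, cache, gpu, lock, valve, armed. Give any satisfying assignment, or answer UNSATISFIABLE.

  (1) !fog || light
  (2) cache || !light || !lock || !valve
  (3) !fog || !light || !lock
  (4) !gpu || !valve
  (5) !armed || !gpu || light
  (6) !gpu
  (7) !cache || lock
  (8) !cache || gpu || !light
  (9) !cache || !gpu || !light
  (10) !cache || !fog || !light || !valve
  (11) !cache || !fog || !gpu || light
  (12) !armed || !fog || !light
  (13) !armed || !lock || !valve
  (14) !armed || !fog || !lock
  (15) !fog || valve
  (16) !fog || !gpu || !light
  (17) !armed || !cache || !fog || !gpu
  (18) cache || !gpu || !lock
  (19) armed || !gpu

light = False, fog = False, cache = True, gpu = False, lock = True, valve = True, armed = False

Unit clause (!gpu) forces gpu = False.
Set light = False.
  then (!fog || light) forces fog = False.
Set cache = True.
  then (!cache || lock) forces lock = True.
Set valve = True.
  then (!armed || !lock || !valve) forces armed = False.
All clauses satisfied.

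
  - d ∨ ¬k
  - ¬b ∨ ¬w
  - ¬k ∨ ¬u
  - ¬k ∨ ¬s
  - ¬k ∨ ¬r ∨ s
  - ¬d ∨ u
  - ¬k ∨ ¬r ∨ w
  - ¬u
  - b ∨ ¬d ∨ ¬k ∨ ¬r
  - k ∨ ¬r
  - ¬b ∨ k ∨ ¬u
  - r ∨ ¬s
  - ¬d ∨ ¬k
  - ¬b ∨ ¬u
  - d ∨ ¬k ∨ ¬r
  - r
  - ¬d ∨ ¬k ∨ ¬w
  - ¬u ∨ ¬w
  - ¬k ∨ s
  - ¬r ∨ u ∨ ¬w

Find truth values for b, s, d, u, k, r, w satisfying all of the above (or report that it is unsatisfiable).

The formula is unsatisfiable.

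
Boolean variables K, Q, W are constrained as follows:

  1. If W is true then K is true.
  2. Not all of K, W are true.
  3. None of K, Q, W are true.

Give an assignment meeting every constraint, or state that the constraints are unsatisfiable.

K = False; Q = False; W = False

  (1) W=F ⇒ K: vacuous ✓
  (2) {K, W}: 0/2 true — not all ✓
  (3) {K, Q, W}: 0 true — none ✓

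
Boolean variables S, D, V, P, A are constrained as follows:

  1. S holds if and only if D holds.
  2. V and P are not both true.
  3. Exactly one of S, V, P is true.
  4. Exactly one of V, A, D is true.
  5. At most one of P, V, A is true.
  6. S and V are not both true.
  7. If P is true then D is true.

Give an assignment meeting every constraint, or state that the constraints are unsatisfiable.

S: True; D: True; V: False; P: False; A: False

  (1) S=T, D=T — same ✓
  (2) V=F, P=F — not both ✓
  (3) {S, V, P}: 1 true — exactly one ✓
  (4) {V, A, D}: 1 true — exactly one ✓
  (5) {P, V, A}: 0 true — at most one ✓
  (6) S=T, V=F — not both ✓
  (7) P=F ⇒ D: vacuous ✓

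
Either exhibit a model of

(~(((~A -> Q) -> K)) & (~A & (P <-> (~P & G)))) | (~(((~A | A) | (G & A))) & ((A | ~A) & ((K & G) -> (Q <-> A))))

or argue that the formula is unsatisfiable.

K = False, P = False, Q = True, G = False, A = False

  (~(((~A -> Q) -> K)) & (~A & (P <-> (~P & G)))) | (~(((~A | A) | (G & A))) & ((A | ~A) & ((K & G) -> (Q <-> A)))) = True
    ~(((~A -> Q) -> K)) & (~A & (P <-> (~P & G))) = True
      ~(((~A -> Q) -> K)) = True
        (~A -> Q) -> K = False
          ~A -> Q = True
            ~A = True
      ~A & (P <-> (~P & G)) = True
        ~A = True
        P <-> (~P & G) = True
          ~P & G = False
            ~P = True
    ~(((~A | A) | (G & A))) & ((A | ~A) & ((K & G) -> (Q <-> A))) = False
      ~(((~A | A) | (G & A))) = False
        (~A | A) | (G & A) = True
          ~A | A = True
            ~A = True
          G & A = False
      (A | ~A) & ((K & G) -> (Q <-> A)) = True
        A | ~A = True
          ~A = True
        (K & G) -> (Q <-> A) = True
          K & G = False
          Q <-> A = False
The formula evaluates to True.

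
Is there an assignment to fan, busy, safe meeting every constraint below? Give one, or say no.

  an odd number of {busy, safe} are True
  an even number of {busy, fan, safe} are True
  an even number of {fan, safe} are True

fan: True; busy: False; safe: True

{busy, safe}: 1 true → odd ✓
{busy, fan, safe}: 2 true → even ✓
{fan, safe}: 2 true → even ✓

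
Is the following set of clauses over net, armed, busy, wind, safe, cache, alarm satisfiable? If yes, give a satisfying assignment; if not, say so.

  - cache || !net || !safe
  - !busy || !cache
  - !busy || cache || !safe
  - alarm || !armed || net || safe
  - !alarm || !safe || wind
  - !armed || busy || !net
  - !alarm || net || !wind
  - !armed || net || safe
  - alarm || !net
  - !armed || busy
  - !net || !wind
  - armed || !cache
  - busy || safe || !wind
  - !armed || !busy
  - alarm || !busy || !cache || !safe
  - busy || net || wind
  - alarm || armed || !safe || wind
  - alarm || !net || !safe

net=T, armed=F, busy=T, wind=F, safe=F, cache=F, alarm=T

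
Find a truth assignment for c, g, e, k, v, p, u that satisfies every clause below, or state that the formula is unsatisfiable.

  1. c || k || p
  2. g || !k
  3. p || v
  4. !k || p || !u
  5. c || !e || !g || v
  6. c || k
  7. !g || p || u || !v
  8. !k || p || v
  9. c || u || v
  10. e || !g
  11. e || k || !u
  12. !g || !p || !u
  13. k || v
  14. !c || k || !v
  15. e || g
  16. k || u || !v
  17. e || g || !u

c = True, g = True, e = True, k = True, v = True, p = True, u = False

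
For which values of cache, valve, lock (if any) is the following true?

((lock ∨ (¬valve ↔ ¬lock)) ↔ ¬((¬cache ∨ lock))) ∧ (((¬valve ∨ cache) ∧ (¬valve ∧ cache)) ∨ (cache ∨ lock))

cache = True; valve = False; lock = False

  (lock ∨ (¬valve ↔ ¬lock)) ↔ ¬((¬cache ∨ lock)) = True
    lock ∨ (¬valve ↔ ¬lock) = True
      ¬valve ↔ ¬lock = True
        ¬valve = True
        ¬lock = True
    ¬((¬cache ∨ lock)) = True
      ¬cache ∨ lock = False
        ¬cache = False
  ((¬valve ∨ cache) ∧ (¬valve ∧ cache)) ∨ (cache ∨ lock) = True
    (¬valve ∨ cache) ∧ (¬valve ∧ cache) = True
      ¬valve ∨ cache = True
        ¬valve = True
      ¬valve ∧ cache = True
        ¬valve = True
    cache ∨ lock = True
Both conjuncts True, so the formula holds.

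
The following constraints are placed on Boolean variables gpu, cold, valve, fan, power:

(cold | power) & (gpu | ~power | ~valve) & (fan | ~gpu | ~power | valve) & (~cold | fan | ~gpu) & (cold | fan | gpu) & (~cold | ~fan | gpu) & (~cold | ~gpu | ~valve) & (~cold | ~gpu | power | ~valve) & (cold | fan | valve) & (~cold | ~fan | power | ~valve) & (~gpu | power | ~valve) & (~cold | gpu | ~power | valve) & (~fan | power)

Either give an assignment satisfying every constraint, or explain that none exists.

gpu: False, cold: True, valve: True, fan: False, power: False

Set gpu = False.
Set cold = True.
  then (~cold | ~fan | gpu) forces fan = False.
Set valve = True.
  then (gpu | ~power | ~valve) forces power = False.
All clauses satisfied.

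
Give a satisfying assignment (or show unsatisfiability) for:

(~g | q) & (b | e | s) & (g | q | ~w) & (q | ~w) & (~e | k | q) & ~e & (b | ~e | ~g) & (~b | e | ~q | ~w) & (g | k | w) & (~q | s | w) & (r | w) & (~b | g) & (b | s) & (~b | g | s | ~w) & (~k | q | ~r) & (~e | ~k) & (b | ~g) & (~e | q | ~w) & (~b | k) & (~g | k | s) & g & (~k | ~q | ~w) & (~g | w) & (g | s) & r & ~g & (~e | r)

UNSATISFIABLE

Case g = True:
  Clause (~g) is falsified — contradiction.
Case g = False:
  Clause (g) is falsified — contradiction.
Both cases fail, so the formula is unsatisfiable.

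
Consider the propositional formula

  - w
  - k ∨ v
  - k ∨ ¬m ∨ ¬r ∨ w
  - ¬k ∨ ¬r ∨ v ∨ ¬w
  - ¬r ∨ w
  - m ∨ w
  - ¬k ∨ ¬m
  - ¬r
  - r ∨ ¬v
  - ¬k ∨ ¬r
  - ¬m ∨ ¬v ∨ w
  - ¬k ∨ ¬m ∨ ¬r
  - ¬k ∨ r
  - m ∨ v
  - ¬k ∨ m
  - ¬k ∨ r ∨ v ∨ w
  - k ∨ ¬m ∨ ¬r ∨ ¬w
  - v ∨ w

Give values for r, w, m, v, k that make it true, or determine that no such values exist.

Case r = True:
  Clause (¬r) is falsified — contradiction.
Case r = False:
  (w) forces w = True.
  (r ∨ ¬v) forces v = False.
  (k ∨ v) forces k = True.
  Clause (¬k ∨ r) is falsified — contradiction.
Both cases fail, so the formula is unsatisfiable.

No satisfying assignment exists.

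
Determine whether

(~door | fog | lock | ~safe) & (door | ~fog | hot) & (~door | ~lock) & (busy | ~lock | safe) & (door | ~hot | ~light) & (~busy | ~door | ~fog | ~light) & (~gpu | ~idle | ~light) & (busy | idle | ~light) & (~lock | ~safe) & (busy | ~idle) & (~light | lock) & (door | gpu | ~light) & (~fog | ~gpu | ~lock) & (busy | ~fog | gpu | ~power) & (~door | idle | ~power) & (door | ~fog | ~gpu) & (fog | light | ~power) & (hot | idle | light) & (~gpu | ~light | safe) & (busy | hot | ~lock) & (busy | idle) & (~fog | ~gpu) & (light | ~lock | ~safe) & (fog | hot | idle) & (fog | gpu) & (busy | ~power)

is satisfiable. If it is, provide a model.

light: False, idle: True, power: False, door: True, fog: True, safe: False, hot: True, gpu: False, lock: False, busy: True

Set light = False.
Set idle = True.
  then (busy | ~idle) forces busy = True.
Set power = False.
Set door = True.
  then (~door | ~lock) forces lock = False.
Set fog = True.
  then (~fog | ~gpu) forces gpu = False.
Set safe = False.
Set hot = True.
All clauses satisfied.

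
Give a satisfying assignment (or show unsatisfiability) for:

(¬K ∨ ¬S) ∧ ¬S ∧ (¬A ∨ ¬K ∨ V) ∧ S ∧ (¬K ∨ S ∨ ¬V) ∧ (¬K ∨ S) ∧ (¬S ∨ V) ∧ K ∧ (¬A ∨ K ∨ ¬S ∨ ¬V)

Case S = True:
  Clause (¬S) is falsified — contradiction.
Case S = False:
  Clause (S) is falsified — contradiction.
Both cases fail, so the formula is unsatisfiable.

Unsatisfiable — no assignment works.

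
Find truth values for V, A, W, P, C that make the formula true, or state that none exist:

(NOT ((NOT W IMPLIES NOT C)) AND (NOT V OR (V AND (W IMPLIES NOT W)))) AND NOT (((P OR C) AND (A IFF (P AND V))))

V = True, A = True, W = False, P = False, C = True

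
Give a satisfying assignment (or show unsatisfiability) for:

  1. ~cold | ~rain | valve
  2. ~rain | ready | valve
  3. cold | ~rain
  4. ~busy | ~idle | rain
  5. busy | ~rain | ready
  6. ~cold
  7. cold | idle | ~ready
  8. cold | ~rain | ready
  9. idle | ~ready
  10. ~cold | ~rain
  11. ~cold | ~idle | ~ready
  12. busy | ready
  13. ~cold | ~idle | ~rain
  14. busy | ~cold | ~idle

Unit clause (~cold) forces cold = False.
In (cold | ~rain) only ~rain is left, so rain = False.
Set valve = True.
Set ready = False.
  then (busy | ready) forces busy = True.
  then (~busy | ~idle | rain) forces idle = False.
All clauses satisfied.

valve=T; rain=F; cold=F; ready=F; idle=F; busy=T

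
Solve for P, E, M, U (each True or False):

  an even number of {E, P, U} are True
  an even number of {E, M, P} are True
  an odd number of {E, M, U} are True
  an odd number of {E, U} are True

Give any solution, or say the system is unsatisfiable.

P = True, E = True, M = False, U = False

{E, P, U}: 2 true → even ✓
{E, M, P}: 2 true → even ✓
{E, M, U}: 1 true → odd ✓
{E, U}: 1 true → odd ✓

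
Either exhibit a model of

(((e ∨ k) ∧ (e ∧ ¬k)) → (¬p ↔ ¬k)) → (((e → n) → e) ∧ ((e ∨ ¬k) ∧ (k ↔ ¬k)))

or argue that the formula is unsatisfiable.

p: True, e: True, n: True, k: False

  (((e ∨ k) ∧ (e ∧ ¬k)) → (¬p ↔ ¬k)) → (((e → n) → e) ∧ ((e ∨ ¬k) ∧ (k ↔ ¬k))) = True
    ((e ∨ k) ∧ (e ∧ ¬k)) → (¬p ↔ ¬k) = False
      (e ∨ k) ∧ (e ∧ ¬k) = True
        e ∨ k = True
        e ∧ ¬k = True
          ¬k = True
      ¬p ↔ ¬k = False
        ¬p = False
        ¬k = True
    ((e → n) → e) ∧ ((e ∨ ¬k) ∧ (k ↔ ¬k)) = False
      (e → n) → e = True
        e → n = True
      (e ∨ ¬k) ∧ (k ↔ ¬k) = False
        e ∨ ¬k = True
          ¬k = True
        k ↔ ¬k = False
          ¬k = True
The formula evaluates to True.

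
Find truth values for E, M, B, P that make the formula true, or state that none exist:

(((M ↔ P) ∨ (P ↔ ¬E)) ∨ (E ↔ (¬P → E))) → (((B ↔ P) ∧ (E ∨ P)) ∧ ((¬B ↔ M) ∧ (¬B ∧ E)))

E=T; M=T; B=F; P=F

  (((M ↔ P) ∨ (P ↔ ¬E)) ∨ (E ↔ (¬P → E))) → (((B ↔ P) ∧ (E ∨ P)) ∧ ((¬B ↔ M) ∧ (¬B ∧ E))) = True
    ((M ↔ P) ∨ (P ↔ ¬E)) ∨ (E ↔ (¬P → E)) = True
      (M ↔ P) ∨ (P ↔ ¬E) = True
        M ↔ P = False
        P ↔ ¬E = True
          ¬E = False
      E ↔ (¬P → E) = True
        ¬P → E = True
          ¬P = True
    ((B ↔ P) ∧ (E ∨ P)) ∧ ((¬B ↔ M) ∧ (¬B ∧ E)) = True
      (B ↔ P) ∧ (E ∨ P) = True
        B ↔ P = True
        E ∨ P = True
      (¬B ↔ M) ∧ (¬B ∧ E) = True
        ¬B ↔ M = True
          ¬B = True
        ¬B ∧ E = True
          ¬B = True
The formula evaluates to True.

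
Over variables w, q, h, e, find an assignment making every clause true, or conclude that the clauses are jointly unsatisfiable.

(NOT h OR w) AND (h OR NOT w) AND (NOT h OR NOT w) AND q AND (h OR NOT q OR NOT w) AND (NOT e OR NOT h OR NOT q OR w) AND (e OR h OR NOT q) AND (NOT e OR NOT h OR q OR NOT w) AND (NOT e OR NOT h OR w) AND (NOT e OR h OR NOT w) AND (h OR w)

UNSATISFIABLE

Case w = True:
  (h OR NOT w) forces h = True.
  Clause (NOT h OR NOT w) is falsified — contradiction.
Case w = False:
  (NOT h OR w) forces h = False.
  Clause (h OR w) is falsified — contradiction.
Both cases fail, so the formula is unsatisfiable.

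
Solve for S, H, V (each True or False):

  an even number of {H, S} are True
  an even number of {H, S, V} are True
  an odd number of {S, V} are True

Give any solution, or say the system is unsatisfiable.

S: True, H: True, V: False

{H, S}: 2 true → even ✓
{H, S, V}: 2 true → even ✓
{S, V}: 1 true → odd ✓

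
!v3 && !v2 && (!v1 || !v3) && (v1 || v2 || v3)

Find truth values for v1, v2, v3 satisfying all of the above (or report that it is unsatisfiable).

v1 = True; v2 = False; v3 = False

Unit clause (!v3) forces v3 = False.
Unit clause (!v2) forces v2 = False.
In (v1 || v2 || v3) only v1 is left, so v1 = True.
All clauses satisfied.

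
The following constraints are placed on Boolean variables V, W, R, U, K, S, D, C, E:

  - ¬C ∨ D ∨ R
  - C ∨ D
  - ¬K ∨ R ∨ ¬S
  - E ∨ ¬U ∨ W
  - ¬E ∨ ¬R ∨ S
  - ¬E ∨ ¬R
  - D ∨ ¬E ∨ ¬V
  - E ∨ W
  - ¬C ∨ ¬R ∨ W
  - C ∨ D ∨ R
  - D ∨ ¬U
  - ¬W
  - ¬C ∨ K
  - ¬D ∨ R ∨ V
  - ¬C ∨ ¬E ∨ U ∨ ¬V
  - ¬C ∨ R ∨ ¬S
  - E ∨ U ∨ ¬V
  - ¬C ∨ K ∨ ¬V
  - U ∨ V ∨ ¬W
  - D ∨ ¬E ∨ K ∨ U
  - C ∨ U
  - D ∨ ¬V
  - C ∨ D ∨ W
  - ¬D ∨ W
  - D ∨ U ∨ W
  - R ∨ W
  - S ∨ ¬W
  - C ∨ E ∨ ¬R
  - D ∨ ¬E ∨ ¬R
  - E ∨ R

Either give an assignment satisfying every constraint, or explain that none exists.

The formula is unsatisfiable.

Case W = True:
  Clause (¬W) is falsified — contradiction.
Case W = False:
  (E ∨ W) forces E = True.
  (¬E ∨ ¬R) forces R = False.
  Clause (R ∨ W) is falsified — contradiction.
Both cases fail, so the formula is unsatisfiable.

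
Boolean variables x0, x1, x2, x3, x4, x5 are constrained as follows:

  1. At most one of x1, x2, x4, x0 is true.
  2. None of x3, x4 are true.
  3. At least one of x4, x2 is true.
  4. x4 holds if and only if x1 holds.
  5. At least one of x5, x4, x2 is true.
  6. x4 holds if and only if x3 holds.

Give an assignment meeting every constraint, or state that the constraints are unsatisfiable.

x0=F, x1=F, x2=T, x3=F, x4=F, x5=T

  (1) {x1, x2, x4, x0}: 1 true — at most one ✓
  (2) {x3, x4}: 0 true — none ✓
  (3) {x4, x2}: 1 true — at least one ✓
  (4) x4=F, x1=F — same ✓
  (5) {x5, x4, x2}: 2 true — at least one ✓
  (6) x4=F, x3=F — same ✓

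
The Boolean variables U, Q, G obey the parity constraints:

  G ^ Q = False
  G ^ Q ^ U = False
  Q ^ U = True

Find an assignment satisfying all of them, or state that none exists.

U: False, Q: True, G: True

G ^ Q = T ^ T = False ✓
G ^ Q ^ U = T ^ T ^ F = False ✓
Q ^ U = T ^ F = True ✓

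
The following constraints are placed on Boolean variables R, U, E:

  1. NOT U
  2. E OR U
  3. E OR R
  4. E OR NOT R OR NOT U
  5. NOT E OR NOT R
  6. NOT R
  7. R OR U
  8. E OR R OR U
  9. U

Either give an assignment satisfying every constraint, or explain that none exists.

Unsatisfiable

Case U = True:
  Clause (NOT U) is falsified — contradiction.
Case U = False:
  Clause (U) is falsified — contradiction.
Both cases fail, so the formula is unsatisfiable.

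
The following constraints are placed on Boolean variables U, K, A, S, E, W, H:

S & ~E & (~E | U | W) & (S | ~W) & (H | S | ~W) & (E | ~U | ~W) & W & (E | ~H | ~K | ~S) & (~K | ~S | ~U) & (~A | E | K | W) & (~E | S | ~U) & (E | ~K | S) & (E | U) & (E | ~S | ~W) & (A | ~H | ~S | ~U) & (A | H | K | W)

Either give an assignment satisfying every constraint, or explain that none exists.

Case S = True:
  (~E) forces E = False.
  (W) forces W = True.
  Clause (E | ~S | ~W) is falsified — contradiction.
Case S = False:
  Clause (S) is falsified — contradiction.
Both cases fail, so the formula is unsatisfiable.

Unsatisfiable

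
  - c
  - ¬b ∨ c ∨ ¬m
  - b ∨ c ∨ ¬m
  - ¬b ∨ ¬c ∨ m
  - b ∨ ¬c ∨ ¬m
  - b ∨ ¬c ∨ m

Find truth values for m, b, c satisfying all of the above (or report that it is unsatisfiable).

m = True; b = True; c = True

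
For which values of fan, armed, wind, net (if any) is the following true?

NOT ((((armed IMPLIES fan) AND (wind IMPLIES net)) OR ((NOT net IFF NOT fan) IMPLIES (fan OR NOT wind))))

fan = False, armed = True, wind = True, net = False

  NOT ((((armed IMPLIES fan) AND (wind IMPLIES net)) OR ((NOT net IFF NOT fan) IMPLIES (fan OR NOT wind)))) = True
    ((armed IMPLIES fan) AND (wind IMPLIES net)) OR ((NOT net IFF NOT fan) IMPLIES (fan OR NOT wind)) = False
      (armed IMPLIES fan) AND (wind IMPLIES net) = False
        armed IMPLIES fan = False
        wind IMPLIES net = False
      (NOT net IFF NOT fan) IMPLIES (fan OR NOT wind) = False
        NOT net IFF NOT fan = True
          NOT net = True
          NOT fan = True
        fan OR NOT wind = False
          NOT wind = False
The formula evaluates to True.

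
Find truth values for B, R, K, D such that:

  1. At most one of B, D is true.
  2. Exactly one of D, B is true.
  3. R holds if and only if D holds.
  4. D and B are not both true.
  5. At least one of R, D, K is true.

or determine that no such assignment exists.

B: False, R: True, K: True, D: True

  (1) {B, D}: 1 true — at most one ✓
  (2) {D, B}: 1 true — exactly one ✓
  (3) R=T, D=T — same ✓
  (4) D=T, B=F — not both ✓
  (5) {R, D, K}: 3 true — at least one ✓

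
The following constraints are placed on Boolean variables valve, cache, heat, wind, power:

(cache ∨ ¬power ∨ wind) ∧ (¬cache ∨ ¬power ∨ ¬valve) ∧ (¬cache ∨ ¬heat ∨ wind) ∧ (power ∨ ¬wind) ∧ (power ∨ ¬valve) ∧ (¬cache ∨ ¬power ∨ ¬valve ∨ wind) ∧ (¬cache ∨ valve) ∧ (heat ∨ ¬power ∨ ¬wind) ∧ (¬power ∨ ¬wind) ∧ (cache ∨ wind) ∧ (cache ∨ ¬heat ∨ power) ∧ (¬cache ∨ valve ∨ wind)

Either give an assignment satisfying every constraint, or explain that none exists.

Case cache = True:
  (¬cache ∨ valve) forces valve = True.
  (¬cache ∨ ¬power ∨ ¬valve) forces power = False.
  Clause (power ∨ ¬valve) is falsified — contradiction.
Case cache = False:
  (cache ∨ wind) forces wind = True.
  (power ∨ ¬wind) forces power = True.
  Clause (¬power ∨ ¬wind) is falsified — contradiction.
Both cases fail, so the formula is unsatisfiable.

No satisfying assignment exists.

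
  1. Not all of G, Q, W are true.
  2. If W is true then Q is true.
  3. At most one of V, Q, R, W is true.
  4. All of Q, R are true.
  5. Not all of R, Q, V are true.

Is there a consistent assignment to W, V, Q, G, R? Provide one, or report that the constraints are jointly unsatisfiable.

The formula is unsatisfiable.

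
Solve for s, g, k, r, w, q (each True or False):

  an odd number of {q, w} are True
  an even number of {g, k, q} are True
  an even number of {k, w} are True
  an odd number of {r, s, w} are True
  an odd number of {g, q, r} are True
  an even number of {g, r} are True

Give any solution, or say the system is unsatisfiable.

s = False, g = True, k = False, r = True, w = False, q = True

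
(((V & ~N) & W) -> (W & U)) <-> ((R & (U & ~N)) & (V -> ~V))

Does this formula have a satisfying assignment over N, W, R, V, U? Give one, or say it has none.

N = False; W = True; R = True; V = False; U = True

  (((V & ~N) & W) -> (W & U)) <-> ((R & (U & ~N)) & (V -> ~V)) = True
    ((V & ~N) & W) -> (W & U) = True
      (V & ~N) & W = False
        V & ~N = False
          ~N = True
      W & U = True
    (R & (U & ~N)) & (V -> ~V) = True
      R & (U & ~N) = True
        U & ~N = True
          ~N = True
      V -> ~V = True
        ~V = True
The formula evaluates to True.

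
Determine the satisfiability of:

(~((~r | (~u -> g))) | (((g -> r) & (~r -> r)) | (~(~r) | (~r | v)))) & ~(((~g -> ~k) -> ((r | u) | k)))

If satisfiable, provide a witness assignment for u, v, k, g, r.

u = False; v = True; k = False; g = False; r = False

  ~((~r | (~u -> g))) | (((g -> r) & (~r -> r)) | (~(~r) | (~r | v))) = True
    ~((~r | (~u -> g))) = False
      ~r | (~u -> g) = True
        ~r = True
        ~u -> g = False
          ~u = True
    ((g -> r) & (~r -> r)) | (~(~r) | (~r | v)) = True
      (g -> r) & (~r -> r) = False
        g -> r = True
        ~r -> r = False
          ~r = True
      ~(~r) | (~r | v) = True
        ~(~r) = False
          ~r = True
        ~r | v = True
          ~r = True
  ~(((~g -> ~k) -> ((r | u) | k))) = True
    (~g -> ~k) -> ((r | u) | k) = False
      ~g -> ~k = True
        ~g = True
        ~k = True
      (r | u) | k = False
        r | u = False
Both conjuncts True, so the formula holds.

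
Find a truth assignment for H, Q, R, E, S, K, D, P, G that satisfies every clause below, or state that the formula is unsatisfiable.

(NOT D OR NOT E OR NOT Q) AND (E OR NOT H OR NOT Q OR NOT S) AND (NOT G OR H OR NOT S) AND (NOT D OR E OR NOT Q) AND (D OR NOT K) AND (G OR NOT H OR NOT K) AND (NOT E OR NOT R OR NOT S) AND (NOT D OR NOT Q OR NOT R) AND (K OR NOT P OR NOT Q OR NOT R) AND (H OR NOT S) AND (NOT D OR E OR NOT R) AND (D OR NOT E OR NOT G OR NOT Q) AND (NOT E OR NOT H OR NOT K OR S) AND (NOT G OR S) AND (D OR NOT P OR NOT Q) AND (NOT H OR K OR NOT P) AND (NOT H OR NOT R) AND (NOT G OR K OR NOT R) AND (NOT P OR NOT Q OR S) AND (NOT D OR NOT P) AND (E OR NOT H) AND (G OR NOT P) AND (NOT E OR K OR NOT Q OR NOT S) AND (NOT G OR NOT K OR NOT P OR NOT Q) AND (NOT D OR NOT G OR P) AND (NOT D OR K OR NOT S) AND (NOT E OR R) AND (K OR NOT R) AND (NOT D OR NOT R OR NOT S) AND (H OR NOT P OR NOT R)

H = False, Q = False, R = False, E = False, S = False, K = False, D = True, P = False, G = False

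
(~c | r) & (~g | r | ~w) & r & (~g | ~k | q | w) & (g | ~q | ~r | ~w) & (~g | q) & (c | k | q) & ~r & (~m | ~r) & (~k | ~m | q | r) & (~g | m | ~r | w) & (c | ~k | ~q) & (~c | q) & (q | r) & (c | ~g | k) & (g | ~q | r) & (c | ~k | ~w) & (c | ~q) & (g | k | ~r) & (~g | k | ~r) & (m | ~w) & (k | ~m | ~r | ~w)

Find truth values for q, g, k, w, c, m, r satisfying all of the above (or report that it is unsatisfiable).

The formula is unsatisfiable.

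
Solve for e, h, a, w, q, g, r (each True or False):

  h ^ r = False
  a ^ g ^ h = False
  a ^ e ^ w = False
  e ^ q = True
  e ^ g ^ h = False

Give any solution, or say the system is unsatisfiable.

e = False, h = True, a = False, w = False, q = True, g = True, r = True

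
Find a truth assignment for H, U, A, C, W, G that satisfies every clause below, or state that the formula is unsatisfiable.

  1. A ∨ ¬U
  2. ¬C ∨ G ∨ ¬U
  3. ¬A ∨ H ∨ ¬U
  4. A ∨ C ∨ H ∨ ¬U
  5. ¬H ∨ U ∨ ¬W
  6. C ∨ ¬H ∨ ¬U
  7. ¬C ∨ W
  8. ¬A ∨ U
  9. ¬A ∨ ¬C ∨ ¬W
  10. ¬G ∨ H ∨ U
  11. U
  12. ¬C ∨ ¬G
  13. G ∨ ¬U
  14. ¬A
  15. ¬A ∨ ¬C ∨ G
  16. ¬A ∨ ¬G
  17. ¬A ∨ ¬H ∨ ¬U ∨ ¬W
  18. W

Case U = True:
  (A ∨ ¬U) forces A = True.
  Clause (¬A) is falsified — contradiction.
Case U = False:
  Clause (U) is falsified — contradiction.
Both cases fail, so the formula is unsatisfiable.

No satisfying assignment exists.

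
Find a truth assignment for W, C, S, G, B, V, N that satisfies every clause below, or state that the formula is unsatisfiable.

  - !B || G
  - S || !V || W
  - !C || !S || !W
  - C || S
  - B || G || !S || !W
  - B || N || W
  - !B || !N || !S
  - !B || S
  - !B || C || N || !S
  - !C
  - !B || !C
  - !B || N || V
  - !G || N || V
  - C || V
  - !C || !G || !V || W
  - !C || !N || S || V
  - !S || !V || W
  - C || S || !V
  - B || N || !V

W = True, C = False, S = True, G = True, B = False, V = True, N = True

Unit clause (!C) forces C = False.
In (C || V) only V is left, so V = True.
In (C || S || !V) only S is left, so S = True.
In (!S || !V || W) only W is left, so W = True.
Try G = False:
  (!B || G) forces B = False.
  clause (B || G || !S || !W) is falsified — backtrack.
So G = True.
Set B = False.
  then (B || N || !V) forces N = True.
All clauses satisfied.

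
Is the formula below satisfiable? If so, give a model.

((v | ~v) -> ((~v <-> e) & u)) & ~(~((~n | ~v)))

n = False, e = True, v = False, u = True

  (v | ~v) -> ((~v <-> e) & u) = True
    v | ~v = True
      ~v = True
    (~v <-> e) & u = True
      ~v <-> e = True
        ~v = True
  ~(~((~n | ~v))) = True
    ~((~n | ~v)) = False
      ~n | ~v = True
        ~n = True
        ~v = True
Both conjuncts True, so the formula holds.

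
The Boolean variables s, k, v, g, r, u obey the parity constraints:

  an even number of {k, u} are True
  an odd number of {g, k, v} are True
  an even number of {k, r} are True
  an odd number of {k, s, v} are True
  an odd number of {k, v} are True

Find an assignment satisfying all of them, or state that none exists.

s: False, k: False, v: True, g: False, r: False, u: False

{k, u}: 0 true → even ✓
{g, k, v}: 1 true → odd ✓
{k, r}: 0 true → even ✓
{k, s, v}: 1 true → odd ✓
{k, v}: 1 true → odd ✓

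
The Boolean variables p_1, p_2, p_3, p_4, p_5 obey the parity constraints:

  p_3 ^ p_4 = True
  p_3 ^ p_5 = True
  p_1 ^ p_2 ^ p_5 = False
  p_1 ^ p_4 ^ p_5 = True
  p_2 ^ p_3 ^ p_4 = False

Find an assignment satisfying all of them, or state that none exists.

p_1 = True, p_2 = True, p_3 = True, p_4 = False, p_5 = False

p_3 ^ p_4 = T ^ F = True ✓
p_3 ^ p_5 = T ^ F = True ✓
p_1 ^ p_2 ^ p_5 = T ^ T ^ F = False ✓
p_1 ^ p_4 ^ p_5 = T ^ F ^ F = True ✓
p_2 ^ p_3 ^ p_4 = T ^ T ^ F = False ✓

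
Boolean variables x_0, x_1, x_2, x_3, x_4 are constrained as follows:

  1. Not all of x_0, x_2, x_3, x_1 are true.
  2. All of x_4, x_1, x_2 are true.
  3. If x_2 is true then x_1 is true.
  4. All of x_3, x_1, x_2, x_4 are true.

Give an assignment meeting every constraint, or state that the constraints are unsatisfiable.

x_0: False; x_1: True; x_2: True; x_3: True; x_4: True

  (1) {x_0, x_2, x_3, x_1}: 3/4 true — not all ✓
  (2) {x_4, x_1, x_2}: all 3 true ✓
  (3) x_2=T ⇒ x_1: T ✓
  (4) {x_3, x_1, x_2, x_4}: all 4 true ✓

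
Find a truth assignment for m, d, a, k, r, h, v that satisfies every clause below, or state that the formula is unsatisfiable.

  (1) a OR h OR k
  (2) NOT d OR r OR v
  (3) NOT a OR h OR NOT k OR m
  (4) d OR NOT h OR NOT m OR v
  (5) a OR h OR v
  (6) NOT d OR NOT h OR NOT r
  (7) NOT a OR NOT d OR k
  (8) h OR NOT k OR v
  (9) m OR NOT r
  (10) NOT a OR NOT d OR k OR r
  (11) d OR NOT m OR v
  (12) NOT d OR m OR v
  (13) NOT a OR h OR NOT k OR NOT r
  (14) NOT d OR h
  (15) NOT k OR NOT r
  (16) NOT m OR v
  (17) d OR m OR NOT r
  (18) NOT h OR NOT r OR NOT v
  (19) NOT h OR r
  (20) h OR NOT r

m: False, d: False, a: True, k: False, r: False, h: False, v: False

Set m = False.
  then (m OR NOT r) forces r = False.
  then (NOT h OR r) forces h = False.
  then (NOT d OR h) forces d = False.
Set a = True.
  then (NOT a OR h OR NOT k OR m) forces k = False.
Set v = False.
All clauses satisfied.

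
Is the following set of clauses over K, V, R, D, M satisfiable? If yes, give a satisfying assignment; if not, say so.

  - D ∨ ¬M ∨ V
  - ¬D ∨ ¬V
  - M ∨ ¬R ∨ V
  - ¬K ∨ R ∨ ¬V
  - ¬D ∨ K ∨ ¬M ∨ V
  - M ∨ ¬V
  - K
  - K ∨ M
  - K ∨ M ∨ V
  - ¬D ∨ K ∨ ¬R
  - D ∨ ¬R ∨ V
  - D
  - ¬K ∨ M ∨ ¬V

K = True, V = False, R = False, D = True, M = True

Unit clause (K) forces K = True.
Unit clause (D) forces D = True.
In (¬D ∨ ¬V) only ¬V is left, so V = False.
Set R = False.
Set M = True.
All clauses satisfied.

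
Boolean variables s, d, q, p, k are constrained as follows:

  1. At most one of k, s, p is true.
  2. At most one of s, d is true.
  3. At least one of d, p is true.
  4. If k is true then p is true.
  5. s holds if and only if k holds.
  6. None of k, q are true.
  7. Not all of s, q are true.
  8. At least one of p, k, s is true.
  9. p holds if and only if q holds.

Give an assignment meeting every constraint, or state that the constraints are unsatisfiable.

No satisfying assignment exists.

Case q = True:
  Constraint (6) is violated (q=T) — contradiction.
Case q = False:
  (6) forces k = False.
  (5) with k=F forces s = False.
  (8) with k=F, s=F forces p = True.
  Constraint (9) is violated (p=T, q=F) — contradiction.
Both cases fail — unsatisfiable.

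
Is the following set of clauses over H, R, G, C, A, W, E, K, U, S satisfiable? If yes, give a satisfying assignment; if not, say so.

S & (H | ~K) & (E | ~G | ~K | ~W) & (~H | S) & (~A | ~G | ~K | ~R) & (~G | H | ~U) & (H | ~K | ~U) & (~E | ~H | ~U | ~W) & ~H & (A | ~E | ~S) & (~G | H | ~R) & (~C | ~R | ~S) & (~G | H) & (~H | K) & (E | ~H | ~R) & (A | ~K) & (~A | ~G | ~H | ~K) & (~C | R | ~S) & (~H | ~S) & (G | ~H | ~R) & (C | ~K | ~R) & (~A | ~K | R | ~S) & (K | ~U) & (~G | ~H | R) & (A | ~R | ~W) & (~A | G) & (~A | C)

Unit clause (S) forces S = True.
Unit clause (~H) forces H = False.
In (~G | H) only ~G is left, so G = False.
In (~A | G) only ~A is left, so A = False.
In (H | ~K) only ~K is left, so K = False.
In (A | ~E | ~S) only ~E is left, so E = False.
In (K | ~U) only ~U is left, so U = False.
Set R = False.
  then (~C | R | ~S) forces C = False.
Set W = False.
All clauses satisfied.

H=F, R=F, G=F, C=F, A=F, W=F, E=F, K=F, U=F, S=T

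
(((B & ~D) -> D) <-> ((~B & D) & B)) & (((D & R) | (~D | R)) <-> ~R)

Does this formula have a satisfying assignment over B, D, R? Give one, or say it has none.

B = True; D = False; R = False

  ((B & ~D) -> D) <-> ((~B & D) & B) = True
    (B & ~D) -> D = False
      B & ~D = True
        ~D = True
    (~B & D) & B = False
      ~B & D = False
        ~B = False
  ((D & R) | (~D | R)) <-> ~R = True
    (D & R) | (~D | R) = True
      D & R = False
      ~D | R = True
        ~D = True
    ~R = True
Both conjuncts True, so the formula holds.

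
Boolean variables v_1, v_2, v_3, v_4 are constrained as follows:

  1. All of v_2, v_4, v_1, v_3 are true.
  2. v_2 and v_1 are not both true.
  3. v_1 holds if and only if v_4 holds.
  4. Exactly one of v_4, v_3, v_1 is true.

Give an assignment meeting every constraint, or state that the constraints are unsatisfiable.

Case v_1 = True:
  (1) forces v_2 = True.
  Constraint (2) is violated (v_2=T, v_1=T) — contradiction.
Case v_1 = False:
  Constraint (1) is violated (v_1=F) — contradiction.
Both cases fail — unsatisfiable.

Unsatisfiable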